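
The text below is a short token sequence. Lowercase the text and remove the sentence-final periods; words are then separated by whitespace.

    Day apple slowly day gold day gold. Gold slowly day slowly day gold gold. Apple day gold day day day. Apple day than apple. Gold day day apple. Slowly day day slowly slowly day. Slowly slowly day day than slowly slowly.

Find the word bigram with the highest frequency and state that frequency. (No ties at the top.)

Bigram frequencies (highest first):
  slowly day: 6
  day day: 5
  day gold: 4
  day apple: 3
  gold day: 3
  day slowly: 3
  … (10 more, each ≤ 3)

"slowly day", 6 times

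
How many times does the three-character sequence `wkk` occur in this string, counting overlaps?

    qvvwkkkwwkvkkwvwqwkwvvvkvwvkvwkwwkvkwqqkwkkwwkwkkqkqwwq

Sliding a length-3 window over the 55 characters (53 positions):
  position 4–6: wkk
  position 41–43: wkk
  position 47–49: wkk

3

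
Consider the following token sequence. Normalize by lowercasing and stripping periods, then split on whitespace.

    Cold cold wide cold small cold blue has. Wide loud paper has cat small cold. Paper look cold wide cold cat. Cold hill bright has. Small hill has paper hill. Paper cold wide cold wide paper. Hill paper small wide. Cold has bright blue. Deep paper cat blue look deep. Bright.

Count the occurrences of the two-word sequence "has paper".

Scanning the 50 overlapping bigram windows for "has paper":
  position 28–29: has paper

1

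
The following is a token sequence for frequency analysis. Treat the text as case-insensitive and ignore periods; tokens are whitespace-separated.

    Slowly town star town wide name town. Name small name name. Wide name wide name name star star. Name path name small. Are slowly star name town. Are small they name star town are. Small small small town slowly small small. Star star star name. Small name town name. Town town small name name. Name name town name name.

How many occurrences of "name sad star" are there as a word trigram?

Scanning the 57 overlapping trigram windows for "name sad star":
  (none found)

0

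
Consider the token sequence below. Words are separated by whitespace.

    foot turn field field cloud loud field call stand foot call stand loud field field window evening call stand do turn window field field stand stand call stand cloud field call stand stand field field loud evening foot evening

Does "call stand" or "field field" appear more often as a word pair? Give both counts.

"call stand": 5 occurrences
"field field": 4 occurrences

"call stand" (5 vs 4)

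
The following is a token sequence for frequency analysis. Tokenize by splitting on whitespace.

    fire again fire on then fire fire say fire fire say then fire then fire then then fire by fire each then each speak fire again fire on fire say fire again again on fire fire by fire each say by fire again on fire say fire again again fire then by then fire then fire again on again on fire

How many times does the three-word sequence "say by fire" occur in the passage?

1

Scanning the 59 overlapping trigram windows for "say by fire":
  position 40–42: say by fire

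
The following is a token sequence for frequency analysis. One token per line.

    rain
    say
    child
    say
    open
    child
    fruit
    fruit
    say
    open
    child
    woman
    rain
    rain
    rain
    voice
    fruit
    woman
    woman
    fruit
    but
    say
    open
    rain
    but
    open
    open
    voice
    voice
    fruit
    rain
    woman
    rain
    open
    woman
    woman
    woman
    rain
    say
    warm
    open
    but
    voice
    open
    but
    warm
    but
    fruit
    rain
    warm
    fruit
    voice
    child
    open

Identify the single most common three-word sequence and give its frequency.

Trigram frequencies (highest first):
  say open child: 2
  rain say child: 1
  say child say: 1
  child say open: 1
  open child fruit: 1
  child fruit fruit: 1
  … (45 more, each ≤ 1)

"say open child", 2 times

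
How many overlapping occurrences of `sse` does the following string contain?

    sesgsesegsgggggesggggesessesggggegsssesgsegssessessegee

5

Sliding a length-3 window over the 55 characters (53 positions):
  position 25–27: sse
  position 36–38: sse
  position 44–46: sse
  position 47–49: sse
  position 50–52: sse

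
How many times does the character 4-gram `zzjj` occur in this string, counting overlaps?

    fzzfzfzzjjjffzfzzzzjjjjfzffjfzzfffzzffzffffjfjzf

2

Sliding a length-4 window over the 48 characters (45 positions):
  position 7–10: zzjj
  position 18–21: zzjj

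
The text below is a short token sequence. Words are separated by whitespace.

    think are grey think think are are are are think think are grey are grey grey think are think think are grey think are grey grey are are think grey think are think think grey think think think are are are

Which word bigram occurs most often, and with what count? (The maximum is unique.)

"think are", 8 times

Bigram frequencies (highest first):
  think are: 8
  think think: 6
  are are: 6
  are grey: 5
  grey think: 5
  are think: 4
  … (3 more, each ≤ 2)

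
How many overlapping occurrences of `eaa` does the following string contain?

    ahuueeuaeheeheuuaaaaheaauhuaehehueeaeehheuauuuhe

1

Sliding a length-3 window over the 48 characters (46 positions):
  position 22–24: eaa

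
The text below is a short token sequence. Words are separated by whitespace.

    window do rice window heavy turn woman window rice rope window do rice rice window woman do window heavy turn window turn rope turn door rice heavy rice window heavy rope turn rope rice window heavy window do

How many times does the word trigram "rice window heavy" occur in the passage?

Scanning the 36 overlapping trigram windows for "rice window heavy":
  position 3–5: rice window heavy
  position 28–30: rice window heavy
  position 34–36: rice window heavy

3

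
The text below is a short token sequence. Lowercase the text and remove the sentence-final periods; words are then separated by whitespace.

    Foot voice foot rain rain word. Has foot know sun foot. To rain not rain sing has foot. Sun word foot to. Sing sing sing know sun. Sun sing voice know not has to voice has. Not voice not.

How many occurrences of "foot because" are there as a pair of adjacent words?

0

Scanning the 38 overlapping bigram windows for "foot because":
  (none found)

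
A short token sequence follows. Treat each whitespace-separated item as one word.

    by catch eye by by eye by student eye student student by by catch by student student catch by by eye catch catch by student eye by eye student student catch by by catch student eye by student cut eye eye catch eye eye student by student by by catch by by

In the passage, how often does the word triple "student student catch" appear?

Scanning the 50 overlapping trigram windows for "student student catch":
  position 16–18: student student catch
  position 29–31: student student catch

2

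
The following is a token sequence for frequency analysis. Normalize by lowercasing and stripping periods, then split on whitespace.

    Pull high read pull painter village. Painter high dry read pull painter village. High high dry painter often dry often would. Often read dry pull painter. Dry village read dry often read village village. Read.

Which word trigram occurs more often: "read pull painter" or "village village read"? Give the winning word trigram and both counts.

"read pull painter" (2 vs 1)

"read pull painter": 2 occurrences
"village village read": 1 occurrence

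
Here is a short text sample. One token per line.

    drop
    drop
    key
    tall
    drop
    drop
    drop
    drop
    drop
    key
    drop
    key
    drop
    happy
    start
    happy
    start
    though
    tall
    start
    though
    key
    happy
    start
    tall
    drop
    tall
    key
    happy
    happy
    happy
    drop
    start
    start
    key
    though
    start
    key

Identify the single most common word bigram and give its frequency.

"drop drop", 5 times

Bigram frequencies (highest first):
  drop drop: 5
  drop key: 3
  happy start: 3
  tall drop: 2
  key drop: 2
  start though: 2
  … (17 more, each ≤ 2)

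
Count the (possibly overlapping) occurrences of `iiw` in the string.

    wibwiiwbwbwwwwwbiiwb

2

Sliding a length-3 window over the 20 characters (18 positions):
  position 5–7: iiw
  position 17–19: iiw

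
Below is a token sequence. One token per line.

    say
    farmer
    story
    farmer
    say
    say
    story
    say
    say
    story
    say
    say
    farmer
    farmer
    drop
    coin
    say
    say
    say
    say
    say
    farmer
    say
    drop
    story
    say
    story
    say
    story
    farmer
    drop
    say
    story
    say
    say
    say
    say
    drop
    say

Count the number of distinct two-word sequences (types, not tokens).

39 tokens → 38 bigram windows in total.
Repeated bigrams (each contributes count−1 duplicates):
  say say: 10
  say story: 5
  story say: 5
  say farmer: 3
  drop say: 2
  farmer drop: 2
  farmer say: 2
  say drop: 2
  … (1 more repeated)
24 duplicate windows → 38 − 24 = 14 distinct.

14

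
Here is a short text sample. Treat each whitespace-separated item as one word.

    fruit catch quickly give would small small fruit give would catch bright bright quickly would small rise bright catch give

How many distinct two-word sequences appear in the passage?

20 tokens → 19 bigram windows in total.
Repeated bigrams (each contributes count−1 duplicates):
  give would: 2
  would small: 2
2 duplicate windows → 19 − 2 = 17 distinct.

17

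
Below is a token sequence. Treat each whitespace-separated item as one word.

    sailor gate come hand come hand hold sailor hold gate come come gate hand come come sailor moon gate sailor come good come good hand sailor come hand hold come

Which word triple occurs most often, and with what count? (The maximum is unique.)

"come hand hold", 2 times

Trigram frequencies (highest first):
  come hand hold: 2
  sailor gate come: 1
  gate come hand: 1
  come hand come: 1
  hand come hand: 1
  hand hold sailor: 1
  … (21 more, each ≤ 1)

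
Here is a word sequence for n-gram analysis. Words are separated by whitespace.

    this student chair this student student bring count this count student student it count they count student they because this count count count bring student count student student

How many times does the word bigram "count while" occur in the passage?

Scanning the 27 overlapping bigram windows for "count while":
  (none found)

0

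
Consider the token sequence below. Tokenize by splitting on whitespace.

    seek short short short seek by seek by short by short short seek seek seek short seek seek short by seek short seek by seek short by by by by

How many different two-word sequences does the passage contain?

30 tokens → 29 bigram windows in total.
Repeated bigrams (each contributes count−1 duplicates):
  seek short: 5
  short seek: 4
  by by: 3
  by seek: 3
  seek by: 3
  seek seek: 3
  short by: 3
  short short: 3
  … (1 more repeated)
20 duplicate windows → 29 − 20 = 9 distinct.

9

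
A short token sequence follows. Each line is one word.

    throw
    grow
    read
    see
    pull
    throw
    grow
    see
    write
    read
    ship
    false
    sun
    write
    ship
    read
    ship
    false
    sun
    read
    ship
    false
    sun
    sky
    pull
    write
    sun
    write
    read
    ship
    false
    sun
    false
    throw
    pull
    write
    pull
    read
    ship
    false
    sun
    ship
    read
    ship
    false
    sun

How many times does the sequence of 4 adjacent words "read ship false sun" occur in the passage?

6

Scanning the 43 overlapping 4-gram windows for "read ship false sun":
  position 10–13: read ship false sun
  position 16–19: read ship false sun
  position 20–23: read ship false sun
  position 29–32: read ship false sun
  position 38–41: read ship false sun
  position 43–46: read ship false sun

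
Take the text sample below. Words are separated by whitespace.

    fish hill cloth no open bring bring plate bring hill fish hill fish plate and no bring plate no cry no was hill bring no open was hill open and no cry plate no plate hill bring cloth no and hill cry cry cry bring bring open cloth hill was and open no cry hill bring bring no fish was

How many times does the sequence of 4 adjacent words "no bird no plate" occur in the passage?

0

Scanning the 57 overlapping 4-gram windows for "no bird no plate":
  (none found)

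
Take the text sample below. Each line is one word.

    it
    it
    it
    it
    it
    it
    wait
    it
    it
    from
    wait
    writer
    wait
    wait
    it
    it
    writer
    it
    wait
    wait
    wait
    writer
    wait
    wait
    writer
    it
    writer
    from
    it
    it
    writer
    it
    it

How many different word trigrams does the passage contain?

22

33 tokens → 31 trigram windows in total.
Repeated trigrams (each contributes count−1 duplicates):
  it it it: 4
  it it writer: 2
  it writer it: 2
  wait it it: 2
  wait wait writer: 2
  wait writer wait: 2
  writer wait wait: 2
9 duplicate windows → 31 − 9 = 22 distinct.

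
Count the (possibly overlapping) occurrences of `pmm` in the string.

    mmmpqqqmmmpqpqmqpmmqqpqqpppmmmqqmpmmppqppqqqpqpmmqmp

4

Sliding a length-3 window over the 52 characters (50 positions):
  position 17–19: pmm
  position 27–29: pmm
  position 34–36: pmm
  position 47–49: pmm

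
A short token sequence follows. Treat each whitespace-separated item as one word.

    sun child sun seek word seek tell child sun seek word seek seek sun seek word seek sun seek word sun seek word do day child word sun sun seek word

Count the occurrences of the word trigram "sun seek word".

6

Scanning the 29 overlapping trigram windows for "sun seek word":
  position 3–5: sun seek word
  position 9–11: sun seek word
  position 14–16: sun seek word
  position 18–20: sun seek word
  position 21–23: sun seek word
  position 29–31: sun seek word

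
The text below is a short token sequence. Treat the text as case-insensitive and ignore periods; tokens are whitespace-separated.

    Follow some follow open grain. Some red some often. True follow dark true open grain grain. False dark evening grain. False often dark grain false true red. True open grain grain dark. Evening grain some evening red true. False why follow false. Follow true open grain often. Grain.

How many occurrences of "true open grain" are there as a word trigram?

3

Scanning the 46 overlapping trigram windows for "true open grain":
  position 13–15: true open grain
  position 28–30: true open grain
  position 44–46: true open grain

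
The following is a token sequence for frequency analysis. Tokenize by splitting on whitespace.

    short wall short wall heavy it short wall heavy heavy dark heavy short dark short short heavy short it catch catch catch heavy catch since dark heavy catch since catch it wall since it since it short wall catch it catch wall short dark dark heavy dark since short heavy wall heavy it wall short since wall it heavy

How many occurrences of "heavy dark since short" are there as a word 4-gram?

Scanning the 56 overlapping 4-gram windows for "heavy dark since short":
  position 46–49: heavy dark since short

1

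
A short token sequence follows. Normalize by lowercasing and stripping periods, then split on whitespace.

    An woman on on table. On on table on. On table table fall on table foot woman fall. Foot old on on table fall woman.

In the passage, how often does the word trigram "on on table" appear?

4

Scanning the 23 overlapping trigram windows for "on on table":
  position 3–5: on on table
  position 6–8: on on table
  position 9–11: on on table
  position 21–23: on on table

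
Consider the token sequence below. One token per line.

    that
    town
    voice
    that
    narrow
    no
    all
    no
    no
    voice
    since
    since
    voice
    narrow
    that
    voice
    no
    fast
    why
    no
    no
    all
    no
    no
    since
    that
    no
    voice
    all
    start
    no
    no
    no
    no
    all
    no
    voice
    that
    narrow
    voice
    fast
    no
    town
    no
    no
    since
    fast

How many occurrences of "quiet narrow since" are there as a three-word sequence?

0

Scanning the 45 overlapping trigram windows for "quiet narrow since":
  (none found)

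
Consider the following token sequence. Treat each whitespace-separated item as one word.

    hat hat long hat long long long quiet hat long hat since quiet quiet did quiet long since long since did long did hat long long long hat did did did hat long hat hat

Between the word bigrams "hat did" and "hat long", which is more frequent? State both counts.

"hat did": 1 occurrence
"hat long": 5 occurrences

"hat long" (5 vs 1)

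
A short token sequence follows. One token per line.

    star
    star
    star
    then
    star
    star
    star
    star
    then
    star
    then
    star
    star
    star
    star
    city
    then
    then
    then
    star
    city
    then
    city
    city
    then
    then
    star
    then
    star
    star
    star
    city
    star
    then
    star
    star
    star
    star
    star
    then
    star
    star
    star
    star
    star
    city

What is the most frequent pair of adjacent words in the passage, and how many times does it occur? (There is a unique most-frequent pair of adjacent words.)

Bigram frequencies (highest first):
  star star: 18
  then star: 8
  star then: 6
  star city: 4
  city then: 3
  then then: 3
  … (3 more, each ≤ 1)

"star star", 18 times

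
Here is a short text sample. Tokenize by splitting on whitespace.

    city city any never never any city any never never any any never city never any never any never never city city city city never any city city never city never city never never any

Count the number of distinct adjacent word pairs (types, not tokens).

35 tokens → 34 bigram windows in total.
Repeated bigrams (each contributes count−1 duplicates):
  never any: 6
  any never: 5
  city city: 5
  city never: 5
  never city: 4
  never never: 4
  any city: 2
  city any: 2
25 duplicate windows → 34 − 25 = 9 distinct.

9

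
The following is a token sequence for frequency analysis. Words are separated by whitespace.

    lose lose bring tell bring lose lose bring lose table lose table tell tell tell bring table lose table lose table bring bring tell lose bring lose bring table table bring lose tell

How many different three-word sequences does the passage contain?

33 tokens → 31 trigram windows in total.
Repeated trigrams (each contributes count−1 duplicates):
  table lose table: 3
  lose bring lose: 2
  lose lose bring: 2
  lose table lose: 2
5 duplicate windows → 31 − 5 = 26 distinct.

26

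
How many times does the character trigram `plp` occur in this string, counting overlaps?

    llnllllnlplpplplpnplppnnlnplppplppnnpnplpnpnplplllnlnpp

Sliding a length-3 window over the 55 characters (53 positions):
  position 10–12: plp
  position 13–15: plp
  position 15–17: plp
  position 19–21: plp
  position 27–29: plp
  position 31–33: plp
  position 39–41: plp
  position 45–47: plp

8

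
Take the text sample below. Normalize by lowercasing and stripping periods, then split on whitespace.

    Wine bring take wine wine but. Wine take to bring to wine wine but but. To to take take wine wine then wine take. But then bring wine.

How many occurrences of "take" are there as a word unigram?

5

Scanning the 28 tokens for "take":
  position 3: take
  position 8: take
  position 18: take
  position 19: take
  position 24: take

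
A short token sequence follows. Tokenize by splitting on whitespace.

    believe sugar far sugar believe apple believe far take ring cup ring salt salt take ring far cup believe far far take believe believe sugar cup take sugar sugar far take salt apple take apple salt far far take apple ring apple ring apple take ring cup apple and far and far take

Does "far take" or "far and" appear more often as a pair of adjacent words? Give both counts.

"far take": 5 occurrences
"far and": 1 occurrence

"far take" (5 vs 1)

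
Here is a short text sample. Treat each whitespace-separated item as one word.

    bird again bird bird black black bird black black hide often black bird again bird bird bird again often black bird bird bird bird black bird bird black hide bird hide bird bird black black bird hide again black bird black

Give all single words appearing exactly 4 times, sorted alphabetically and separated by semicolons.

again; hide

Unigram counts meeting the condition (exactly 4 times):
  again: 4
  hide: 4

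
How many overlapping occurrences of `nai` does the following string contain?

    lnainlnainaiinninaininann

4

Sliding a length-3 window over the 25 characters (23 positions):
  position 2–4: nai
  position 7–9: nai
  position 10–12: nai
  position 17–19: nai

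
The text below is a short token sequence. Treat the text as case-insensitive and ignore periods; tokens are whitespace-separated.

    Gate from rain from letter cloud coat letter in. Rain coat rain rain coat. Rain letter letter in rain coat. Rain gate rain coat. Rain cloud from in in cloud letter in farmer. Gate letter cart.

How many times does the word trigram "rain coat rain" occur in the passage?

4

Scanning the 34 overlapping trigram windows for "rain coat rain":
  position 10–12: rain coat rain
  position 13–15: rain coat rain
  position 19–21: rain coat rain
  position 23–25: rain coat rain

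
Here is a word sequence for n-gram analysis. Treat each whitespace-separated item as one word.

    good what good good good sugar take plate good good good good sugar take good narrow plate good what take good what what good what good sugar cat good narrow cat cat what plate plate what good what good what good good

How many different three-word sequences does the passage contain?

42 tokens → 40 trigram windows in total.
Repeated trigrams (each contributes count−1 duplicates):
  good what good: 4
  good good good: 3
  what good what: 3
  good good sugar: 2
  good sugar take: 2
  what good good: 2
10 duplicate windows → 40 − 10 = 30 distinct.

30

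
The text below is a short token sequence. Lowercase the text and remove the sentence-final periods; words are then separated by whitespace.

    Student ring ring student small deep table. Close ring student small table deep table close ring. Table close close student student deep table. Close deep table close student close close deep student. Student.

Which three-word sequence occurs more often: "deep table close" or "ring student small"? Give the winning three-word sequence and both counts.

"deep table close": 4 occurrences
"ring student small": 2 occurrences

"deep table close" (4 vs 2)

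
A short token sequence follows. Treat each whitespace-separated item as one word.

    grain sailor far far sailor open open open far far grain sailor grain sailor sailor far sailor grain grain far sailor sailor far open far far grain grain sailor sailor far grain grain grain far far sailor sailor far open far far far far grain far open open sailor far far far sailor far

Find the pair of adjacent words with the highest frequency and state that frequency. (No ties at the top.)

"far far", 9 times

Bigram frequencies (highest first):
  far far: 9
  sailor far: 7
  far sailor: 5
  grain sailor: 4
  far grain: 4
  sailor sailor: 4
  … (8 more, each ≤ 4)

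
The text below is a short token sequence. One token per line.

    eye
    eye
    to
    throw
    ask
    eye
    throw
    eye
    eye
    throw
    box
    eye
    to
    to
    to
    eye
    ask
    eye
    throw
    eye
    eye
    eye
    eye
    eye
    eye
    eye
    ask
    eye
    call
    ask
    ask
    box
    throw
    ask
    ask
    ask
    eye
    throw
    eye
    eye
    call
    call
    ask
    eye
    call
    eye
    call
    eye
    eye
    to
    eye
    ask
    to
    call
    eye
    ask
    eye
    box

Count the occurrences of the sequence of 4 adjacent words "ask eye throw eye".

Scanning the 55 overlapping 4-gram windows for "ask eye throw eye":
  position 5–8: ask eye throw eye
  position 17–20: ask eye throw eye
  position 36–39: ask eye throw eye

3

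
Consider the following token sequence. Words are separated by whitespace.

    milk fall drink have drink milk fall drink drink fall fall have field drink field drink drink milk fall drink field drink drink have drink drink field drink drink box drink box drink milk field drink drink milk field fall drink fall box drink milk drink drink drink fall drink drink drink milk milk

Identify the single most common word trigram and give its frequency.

Trigram frequencies (highest first):
  field drink drink: 4
  milk fall drink: 3
  drink field drink: 3
  drink drink milk: 3
  drink have drink: 2
  drink milk fall: 2
  … (29 more, each ≤ 2)

"field drink drink", 4 times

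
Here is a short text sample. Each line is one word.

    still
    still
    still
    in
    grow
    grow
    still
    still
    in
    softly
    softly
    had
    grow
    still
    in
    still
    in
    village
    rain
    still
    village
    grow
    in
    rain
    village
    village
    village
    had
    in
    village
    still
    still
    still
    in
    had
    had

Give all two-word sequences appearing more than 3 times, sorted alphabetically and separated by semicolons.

Bigram counts meeting the condition (more than 3 times):
  still in: 5
  still still: 5

still in; still still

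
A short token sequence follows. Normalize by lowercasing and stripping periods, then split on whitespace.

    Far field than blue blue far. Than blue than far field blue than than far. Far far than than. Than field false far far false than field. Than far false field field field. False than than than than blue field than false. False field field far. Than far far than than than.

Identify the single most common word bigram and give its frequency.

"than than", 8 times

Bigram frequencies (highest first):
  than than: 8
  far than: 4
  than far: 4
  far far: 4
  field than: 3
  than blue: 3
  … (16 more, each ≤ 3)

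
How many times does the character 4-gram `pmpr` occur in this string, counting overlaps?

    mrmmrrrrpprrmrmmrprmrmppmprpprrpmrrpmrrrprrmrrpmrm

1

Sliding a length-4 window over the 50 characters (47 positions):
  position 24–27: pmpr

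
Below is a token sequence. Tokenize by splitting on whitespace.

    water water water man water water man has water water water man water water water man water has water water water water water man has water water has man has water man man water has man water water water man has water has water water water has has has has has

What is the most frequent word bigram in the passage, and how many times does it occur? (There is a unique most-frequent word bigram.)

Bigram frequencies (highest first):
  water water: 16
  water man: 7
  has water: 6
  man water: 5
  water has: 5
  man has: 4
  … (3 more, each ≤ 4)

"water water", 16 times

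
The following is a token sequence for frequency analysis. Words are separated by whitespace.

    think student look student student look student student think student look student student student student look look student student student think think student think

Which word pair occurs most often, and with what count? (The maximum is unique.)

"student student", 7 times

Bigram frequencies (highest first):
  student student: 7
  student look: 4
  look student: 4
  think student: 3
  student think: 3
  look look: 1
  … (1 more, each ≤ 1)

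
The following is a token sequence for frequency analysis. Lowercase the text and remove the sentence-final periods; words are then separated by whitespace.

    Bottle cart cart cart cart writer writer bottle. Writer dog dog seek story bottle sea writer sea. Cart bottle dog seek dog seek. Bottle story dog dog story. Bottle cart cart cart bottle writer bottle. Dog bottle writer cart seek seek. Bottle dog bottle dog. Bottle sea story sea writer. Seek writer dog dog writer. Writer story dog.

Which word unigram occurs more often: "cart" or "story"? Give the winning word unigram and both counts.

"cart": 9 occurrences
"story": 5 occurrences

"cart" (9 vs 5)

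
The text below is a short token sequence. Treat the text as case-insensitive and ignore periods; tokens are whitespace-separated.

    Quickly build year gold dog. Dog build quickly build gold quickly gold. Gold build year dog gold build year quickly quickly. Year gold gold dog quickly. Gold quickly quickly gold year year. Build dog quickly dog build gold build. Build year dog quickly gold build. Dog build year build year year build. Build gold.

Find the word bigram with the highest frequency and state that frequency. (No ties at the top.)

Bigram frequencies (highest first):
  build year: 6
  quickly gold: 4
  gold build: 4
  dog build: 3
  build gold: 3
  dog quickly: 3
  … (18 more, each ≤ 3)

"build year", 6 times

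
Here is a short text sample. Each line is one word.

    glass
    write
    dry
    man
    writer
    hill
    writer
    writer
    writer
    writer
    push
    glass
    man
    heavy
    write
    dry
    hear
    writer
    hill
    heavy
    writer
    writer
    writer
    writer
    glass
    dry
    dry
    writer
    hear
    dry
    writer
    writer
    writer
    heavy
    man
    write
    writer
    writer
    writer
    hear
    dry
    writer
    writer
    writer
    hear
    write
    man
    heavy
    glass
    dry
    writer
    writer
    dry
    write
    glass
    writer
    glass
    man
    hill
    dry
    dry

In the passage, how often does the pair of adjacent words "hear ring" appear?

0

Scanning the 60 overlapping bigram windows for "hear ring":
  (none found)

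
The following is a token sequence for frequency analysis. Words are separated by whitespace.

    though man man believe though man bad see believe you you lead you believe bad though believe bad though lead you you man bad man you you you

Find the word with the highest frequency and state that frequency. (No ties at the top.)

"you", 8 times

Unigram frequencies (highest first):
  you: 8
  man: 5
  though: 4
  believe: 4
  bad: 4
  lead: 2
  … (1 more, each ≤ 1)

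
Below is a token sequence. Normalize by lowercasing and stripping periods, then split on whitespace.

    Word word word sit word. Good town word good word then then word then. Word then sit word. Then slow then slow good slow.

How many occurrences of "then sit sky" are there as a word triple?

Scanning the 22 overlapping trigram windows for "then sit sky":
  (none found)

0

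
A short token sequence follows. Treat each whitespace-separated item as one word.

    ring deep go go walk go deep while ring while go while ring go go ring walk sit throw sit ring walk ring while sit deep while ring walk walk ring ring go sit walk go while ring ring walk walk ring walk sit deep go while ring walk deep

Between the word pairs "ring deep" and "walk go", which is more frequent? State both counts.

"walk go" (2 vs 1)

"ring deep": 1 occurrence
"walk go": 2 occurrences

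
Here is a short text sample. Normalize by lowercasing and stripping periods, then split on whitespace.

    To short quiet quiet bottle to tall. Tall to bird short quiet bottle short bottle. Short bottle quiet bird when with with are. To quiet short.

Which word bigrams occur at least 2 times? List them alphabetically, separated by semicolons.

bottle short; quiet bottle; short bottle; short quiet

Bigram counts meeting the condition (at least 2 times):
  bottle short: 2
  quiet bottle: 2
  short bottle: 2
  short quiet: 2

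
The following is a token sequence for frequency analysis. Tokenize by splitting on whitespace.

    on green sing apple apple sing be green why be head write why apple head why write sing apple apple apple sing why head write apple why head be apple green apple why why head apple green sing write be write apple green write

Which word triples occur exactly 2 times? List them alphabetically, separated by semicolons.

Trigram counts meeting the condition (exactly 2 times):
  apple apple sing: 2
  sing apple apple: 2

apple apple sing; sing apple apple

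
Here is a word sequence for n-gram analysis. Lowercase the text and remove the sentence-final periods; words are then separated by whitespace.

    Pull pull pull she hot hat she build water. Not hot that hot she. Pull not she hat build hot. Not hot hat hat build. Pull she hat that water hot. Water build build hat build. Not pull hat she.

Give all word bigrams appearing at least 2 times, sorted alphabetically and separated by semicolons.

Bigram counts meeting the condition (at least 2 times):
  hat build: 3
  hat she: 2
  hot hat: 2
  not hot: 2
  pull pull: 2
  pull she: 2
  she hat: 2

hat build; hat she; hot hat; not hot; pull pull; pull she; she hat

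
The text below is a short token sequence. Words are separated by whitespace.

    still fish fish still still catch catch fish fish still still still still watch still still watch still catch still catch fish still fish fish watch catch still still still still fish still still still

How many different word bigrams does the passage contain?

35 tokens → 34 bigram windows in total.
Repeated bigrams (each contributes count−1 duplicates):
  still still: 10
  fish still: 4
  fish fish: 3
  still catch: 3
  still fish: 3
  catch fish: 2
  catch still: 2
  still watch: 2
  … (1 more repeated)
22 duplicate windows → 34 − 22 = 12 distinct.

12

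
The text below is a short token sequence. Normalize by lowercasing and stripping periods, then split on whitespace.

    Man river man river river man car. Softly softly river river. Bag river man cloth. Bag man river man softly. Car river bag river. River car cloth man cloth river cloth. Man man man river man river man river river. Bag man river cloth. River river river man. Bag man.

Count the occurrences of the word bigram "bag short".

0

Scanning the 49 overlapping bigram windows for "bag short":
  (none found)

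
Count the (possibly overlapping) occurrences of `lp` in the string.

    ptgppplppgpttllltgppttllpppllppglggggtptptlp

4

Sliding a length-2 window over the 44 characters (43 positions):
  position 7–8: lp
  position 24–25: lp
  position 29–30: lp
  position 43–44: lp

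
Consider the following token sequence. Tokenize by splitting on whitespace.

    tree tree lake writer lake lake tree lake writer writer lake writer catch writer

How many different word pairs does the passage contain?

9

14 tokens → 13 bigram windows in total.
Repeated bigrams (each contributes count−1 duplicates):
  lake writer: 3
  tree lake: 2
  writer lake: 2
4 duplicate windows → 13 − 4 = 9 distinct.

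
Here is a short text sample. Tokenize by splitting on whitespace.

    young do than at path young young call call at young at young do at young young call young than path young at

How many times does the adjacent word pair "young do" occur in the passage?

Scanning the 22 overlapping bigram windows for "young do":
  position 1–2: young do
  position 13–14: young do

2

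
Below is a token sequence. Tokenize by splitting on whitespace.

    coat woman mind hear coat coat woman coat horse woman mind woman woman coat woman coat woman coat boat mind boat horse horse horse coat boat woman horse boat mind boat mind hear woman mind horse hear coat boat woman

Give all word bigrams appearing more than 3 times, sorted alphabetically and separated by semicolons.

Bigram counts meeting the condition (more than 3 times):
  coat woman: 4
  woman coat: 4

coat woman; woman coat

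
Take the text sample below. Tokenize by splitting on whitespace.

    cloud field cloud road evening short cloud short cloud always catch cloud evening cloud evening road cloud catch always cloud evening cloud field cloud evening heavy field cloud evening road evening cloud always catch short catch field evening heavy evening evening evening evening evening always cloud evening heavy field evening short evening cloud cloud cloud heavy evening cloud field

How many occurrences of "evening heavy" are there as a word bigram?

Scanning the 58 overlapping bigram windows for "evening heavy":
  position 25–26: evening heavy
  position 38–39: evening heavy
  position 47–48: evening heavy

3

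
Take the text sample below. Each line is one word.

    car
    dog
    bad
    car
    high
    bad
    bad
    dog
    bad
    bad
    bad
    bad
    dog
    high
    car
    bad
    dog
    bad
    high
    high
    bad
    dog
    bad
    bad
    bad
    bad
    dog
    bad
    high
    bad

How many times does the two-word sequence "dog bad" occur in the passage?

Scanning the 29 overlapping bigram windows for "dog bad":
  position 2–3: dog bad
  position 8–9: dog bad
  position 17–18: dog bad
  position 22–23: dog bad
  position 27–28: dog bad

5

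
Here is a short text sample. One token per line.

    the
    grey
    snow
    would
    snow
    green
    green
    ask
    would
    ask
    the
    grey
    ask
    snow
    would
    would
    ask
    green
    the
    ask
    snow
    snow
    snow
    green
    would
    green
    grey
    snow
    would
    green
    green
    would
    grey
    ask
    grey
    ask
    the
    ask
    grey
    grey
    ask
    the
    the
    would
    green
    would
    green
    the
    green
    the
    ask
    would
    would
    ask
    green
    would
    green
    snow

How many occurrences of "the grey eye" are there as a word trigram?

0

Scanning the 56 overlapping trigram windows for "the grey eye":
  (none found)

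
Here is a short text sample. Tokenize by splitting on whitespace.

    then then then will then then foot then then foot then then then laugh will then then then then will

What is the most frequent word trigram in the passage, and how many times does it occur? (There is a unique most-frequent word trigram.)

"then then then", 4 times

Trigram frequencies (highest first):
  then then then: 4
  then then will: 2
  will then then: 2
  then then foot: 2
  then foot then: 2
  foot then then: 2
  … (4 more, each ≤ 1)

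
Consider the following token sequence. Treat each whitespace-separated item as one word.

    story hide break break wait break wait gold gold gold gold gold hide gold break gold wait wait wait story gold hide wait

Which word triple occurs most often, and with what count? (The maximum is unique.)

"gold gold gold", 3 times

Trigram frequencies (highest first):
  gold gold gold: 3
  story hide break: 1
  hide break break: 1
  break break wait: 1
  break wait break: 1
  wait break wait: 1
  … (13 more, each ≤ 1)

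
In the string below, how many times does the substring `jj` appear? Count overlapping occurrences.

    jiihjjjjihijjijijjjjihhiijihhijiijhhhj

7

Sliding a length-2 window over the 38 characters (37 positions):
  position 5–6: jj
  position 6–7: jj
  position 7–8: jj
  position 12–13: jj
  position 17–18: jj
  position 18–19: jj
  position 19–20: jj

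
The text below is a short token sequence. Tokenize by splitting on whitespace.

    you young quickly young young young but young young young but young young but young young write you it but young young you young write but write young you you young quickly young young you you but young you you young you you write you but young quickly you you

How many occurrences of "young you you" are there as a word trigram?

Scanning the 48 overlapping trigram windows for "young you you":
  position 28–30: young you you
  position 34–36: young you you
  position 38–40: young you you
  position 41–43: young you you

4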